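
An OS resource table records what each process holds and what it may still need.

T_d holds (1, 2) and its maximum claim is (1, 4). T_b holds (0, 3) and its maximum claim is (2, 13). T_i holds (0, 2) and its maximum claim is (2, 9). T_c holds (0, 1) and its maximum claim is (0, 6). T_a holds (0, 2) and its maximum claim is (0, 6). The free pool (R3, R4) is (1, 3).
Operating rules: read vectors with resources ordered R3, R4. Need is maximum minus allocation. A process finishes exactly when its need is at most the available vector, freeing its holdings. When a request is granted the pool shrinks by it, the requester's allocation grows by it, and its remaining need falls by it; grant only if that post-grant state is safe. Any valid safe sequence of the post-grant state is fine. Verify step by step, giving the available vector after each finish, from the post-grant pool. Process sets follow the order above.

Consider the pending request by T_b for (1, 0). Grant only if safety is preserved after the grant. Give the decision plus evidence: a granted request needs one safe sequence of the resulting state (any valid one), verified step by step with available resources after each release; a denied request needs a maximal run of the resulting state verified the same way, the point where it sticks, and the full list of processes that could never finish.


DENY — the pretend-granted state is unsafe.
Key observation: after T_d, T_a, T_c the pool peaks at (1, 8), and each blocked process is short somewhere: T_b on R4; T_i on R3.
On the post-grant state, T_d, T_a, T_c is a maximal run — nothing extends it. Verifying each step:
  pool = (0, 3)
  run T_d (needs (0, 2), free (0, 3)); after release of (1, 2) the pool is (1, 5)
  run T_a (needs (0, 4), free (1, 5)); after release of (0, 2) the pool is (1, 7)
  run T_c (needs (0, 5), free (1, 7)); after release of (0, 1) the pool is (1, 8)
  T_b cannot run: need (1, 10) vs free (1, 8) (insufficient R4)
  T_i cannot run: need (2, 7) vs free (1, 8) (insufficient R3)
Had the request been granted, T_b and T_i could never finish.


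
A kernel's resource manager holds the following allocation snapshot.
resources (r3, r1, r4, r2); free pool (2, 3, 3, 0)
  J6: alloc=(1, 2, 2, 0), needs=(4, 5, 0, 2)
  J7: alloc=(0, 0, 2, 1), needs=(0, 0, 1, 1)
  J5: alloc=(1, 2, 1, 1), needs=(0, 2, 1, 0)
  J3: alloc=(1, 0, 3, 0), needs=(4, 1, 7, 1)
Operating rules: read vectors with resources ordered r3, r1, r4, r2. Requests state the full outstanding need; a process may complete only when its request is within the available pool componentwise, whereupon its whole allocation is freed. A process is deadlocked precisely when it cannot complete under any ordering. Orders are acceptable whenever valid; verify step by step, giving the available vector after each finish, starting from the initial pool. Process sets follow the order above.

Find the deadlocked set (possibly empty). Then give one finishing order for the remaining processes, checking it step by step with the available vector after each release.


Deadlocked set: J6 and J3.
Key observation: r3 is the bottleneck — with J5, J7 done the pool holds (3, 5, 6, 2), short of every remaining need.
One completion order for the rest: J5, J7. Step-by-step check:
  pool = (2, 3, 3, 0)
  J5 needs (0, 2, 1, 0) <= (2, 3, 3, 0) -> finishes; pool += (1, 2, 1, 1) = (3, 5, 4, 1)
  J7 needs (0, 0, 1, 1) <= (3, 5, 4, 1) -> finishes; pool += (0, 0, 2, 1) = (3, 5, 6, 2)
The blocked processes can never fit:
  J6 cannot run: need (4, 5, 0, 2) vs free (3, 5, 6, 2) (insufficient r3)
  J3 cannot run: need (4, 1, 7, 1) vs free (3, 5, 6, 2) (insufficient r3 and r4)


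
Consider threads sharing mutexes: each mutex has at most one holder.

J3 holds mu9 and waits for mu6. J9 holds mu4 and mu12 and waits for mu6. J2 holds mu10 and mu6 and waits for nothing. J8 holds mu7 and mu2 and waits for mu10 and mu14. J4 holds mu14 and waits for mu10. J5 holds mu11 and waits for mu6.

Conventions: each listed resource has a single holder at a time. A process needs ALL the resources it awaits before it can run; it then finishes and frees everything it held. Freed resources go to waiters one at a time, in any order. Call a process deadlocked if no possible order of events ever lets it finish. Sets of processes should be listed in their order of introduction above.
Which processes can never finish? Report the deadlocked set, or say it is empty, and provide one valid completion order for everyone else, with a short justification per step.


Nothing here is deadlocked.
Key observation: all waits point, directly or indirectly, at processes that can finish, so nothing is permanently blocked.
The rest can finish in the order J2, J4, J9, J3, J8, J5.
Verifying each step:
  J2: no waits; runs immediately, freeing mu10 and mu6
  run J4 (all its waits — mu10 — are resolved); releases mu14
  run J9 (all its waits — mu6 — are resolved); releases mu4 and mu12
  run J3 (all its waits — mu6 — are resolved); releases mu9
  run J8 (all its waits — mu10 and mu14 — are resolved); releases mu7 and mu2
  run J5 (all its waits — mu6 — are resolved); releases mu11


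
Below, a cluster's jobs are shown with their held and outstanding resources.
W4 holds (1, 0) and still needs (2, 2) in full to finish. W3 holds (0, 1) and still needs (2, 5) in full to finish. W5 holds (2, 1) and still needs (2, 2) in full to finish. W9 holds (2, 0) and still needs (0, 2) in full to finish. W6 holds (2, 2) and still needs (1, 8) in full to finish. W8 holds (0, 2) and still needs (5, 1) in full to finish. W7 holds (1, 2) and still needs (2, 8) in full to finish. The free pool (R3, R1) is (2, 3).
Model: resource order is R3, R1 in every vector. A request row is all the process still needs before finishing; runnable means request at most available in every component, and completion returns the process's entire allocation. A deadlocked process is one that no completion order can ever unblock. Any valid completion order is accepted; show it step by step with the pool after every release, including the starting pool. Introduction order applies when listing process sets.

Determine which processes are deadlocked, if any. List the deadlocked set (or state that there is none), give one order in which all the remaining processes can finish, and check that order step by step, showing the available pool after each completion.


Deadlocked set: W6 and W7.
Key observation: after W5, W9, W8, W3, W4 complete, (7, 7) is the best the pool ever gets, yet each leftover process wants more R1.
The rest can finish in the order W5, W9, W8, W3, W4. Check, step by step:
  pool = (2, 3)
  W5: need (2, 2) fits (2, 3); releases (2, 1), pool now (4, 4)
  W9: need (0, 2) fits (4, 4); releases (2, 0), pool now (6, 4)
  W8: need (5, 1) fits (6, 4); releases (0, 2), pool now (6, 6)
  W3: need (2, 5) fits (6, 6); releases (0, 1), pool now (6, 7)
  W4: need (2, 2) fits (6, 7); releases (1, 0), pool now (7, 7)
The stuck group stays short no matter what:
  blocked: W6 wants (1, 8), pool (7, 7) — not enough R1
  blocked: W7 wants (2, 8), pool (7, 7) — not enough R1


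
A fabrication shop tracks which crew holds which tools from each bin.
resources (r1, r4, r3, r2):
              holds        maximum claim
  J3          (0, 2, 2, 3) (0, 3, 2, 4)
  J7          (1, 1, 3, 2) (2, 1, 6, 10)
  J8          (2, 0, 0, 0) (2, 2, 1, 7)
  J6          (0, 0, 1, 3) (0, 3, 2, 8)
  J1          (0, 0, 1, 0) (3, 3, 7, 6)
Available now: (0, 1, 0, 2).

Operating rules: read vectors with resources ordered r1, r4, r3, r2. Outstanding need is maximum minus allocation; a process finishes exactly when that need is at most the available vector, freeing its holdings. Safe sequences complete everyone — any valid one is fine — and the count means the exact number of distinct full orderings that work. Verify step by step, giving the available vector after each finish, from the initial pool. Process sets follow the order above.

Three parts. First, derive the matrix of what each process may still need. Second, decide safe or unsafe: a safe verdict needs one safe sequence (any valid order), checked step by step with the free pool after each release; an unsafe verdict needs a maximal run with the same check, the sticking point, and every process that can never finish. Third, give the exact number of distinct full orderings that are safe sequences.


(1) Need matrix, components ordered r1, r4, r3, r2:
  J3: (0, 1, 0, 1)
  J7: (1, 0, 3, 8)
  J8: (0, 2, 1, 7)
  J6: (0, 3, 1, 5)
  J1: (3, 3, 6, 6)
(2) SAFE. One safe sequence: J3, J6, J8, J7, J1.
Key observation: J3 marks the first exact bind of the order: its need (0, 1, 0, 1) fits the free (0, 1, 0, 2) with zero slack on a requested resource.
Step-by-step check:
  pool = (0, 1, 0, 2)
  J3: need (0, 1, 0, 1) fits (0, 1, 0, 2); releases (0, 2, 2, 3), pool now (0, 3, 2, 5)
  J6: need (0, 3, 1, 5) fits (0, 3, 2, 5); releases (0, 0, 1, 3), pool now (0, 3, 3, 8)
  J8: need (0, 2, 1, 7) fits (0, 3, 3, 8); releases (2, 0, 0, 0), pool now (2, 3, 3, 8)
  J7: need (1, 0, 3, 8) fits (2, 3, 3, 8); releases (1, 1, 3, 2), pool now (3, 4, 6, 10)
  J1: need (3, 3, 6, 6) fits (3, 4, 6, 10); releases (0, 0, 1, 0), pool now (3, 4, 7, 10)
(3) Exactly 1 of the possible complete orderings is a safe sequence.


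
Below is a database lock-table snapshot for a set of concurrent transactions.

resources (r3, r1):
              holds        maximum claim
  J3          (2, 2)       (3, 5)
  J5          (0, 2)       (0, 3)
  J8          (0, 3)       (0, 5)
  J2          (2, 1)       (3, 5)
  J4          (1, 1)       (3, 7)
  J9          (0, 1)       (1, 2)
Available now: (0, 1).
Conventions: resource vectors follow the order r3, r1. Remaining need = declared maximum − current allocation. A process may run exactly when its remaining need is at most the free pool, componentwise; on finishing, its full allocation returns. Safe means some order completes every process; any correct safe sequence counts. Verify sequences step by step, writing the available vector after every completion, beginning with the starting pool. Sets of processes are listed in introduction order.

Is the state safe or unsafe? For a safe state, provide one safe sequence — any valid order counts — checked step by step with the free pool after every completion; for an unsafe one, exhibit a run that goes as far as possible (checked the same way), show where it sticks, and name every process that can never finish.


The state is UNSAFE.
Key observation: the pool after J5, J8 is (0, 6); every surviving request exceeds it in r3, so progress ends there.
A maximal execution: J5, J8 — then nothing else fits. Walking it through:
  pool = (0, 1)
  J5: need (0, 1) fits (0, 1); releases (0, 2), pool now (0, 3)
  J8: need (0, 2) fits (0, 3); releases (0, 3), pool now (0, 6)
  blocked: J3 wants (1, 3), pool (0, 6) — not enough r3
  blocked: J2 wants (1, 4), pool (0, 6) — not enough r3
  blocked: J4 wants (2, 6), pool (0, 6) — not enough r3
  blocked: J9 wants (1, 1), pool (0, 6) — not enough r3
Processes that can never finish: J3, J2, J4 and J9.


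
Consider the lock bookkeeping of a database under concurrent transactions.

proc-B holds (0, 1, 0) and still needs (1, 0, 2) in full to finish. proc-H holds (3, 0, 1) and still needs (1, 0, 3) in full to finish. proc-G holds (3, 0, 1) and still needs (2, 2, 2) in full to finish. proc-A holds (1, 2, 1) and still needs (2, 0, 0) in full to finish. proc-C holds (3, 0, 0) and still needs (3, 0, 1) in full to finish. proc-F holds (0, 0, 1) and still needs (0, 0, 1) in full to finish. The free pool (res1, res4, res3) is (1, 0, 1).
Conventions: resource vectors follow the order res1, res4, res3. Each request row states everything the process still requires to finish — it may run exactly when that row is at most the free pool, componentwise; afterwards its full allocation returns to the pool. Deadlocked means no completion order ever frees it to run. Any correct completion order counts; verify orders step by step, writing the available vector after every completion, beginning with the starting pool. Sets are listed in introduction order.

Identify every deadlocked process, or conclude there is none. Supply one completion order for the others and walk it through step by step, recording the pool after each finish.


Deadlocked: proc-H, proc-G, proc-A and proc-C.
Key observation: after proc-F, proc-B the pool peaks at (1, 1, 2), and each blocked process is short somewhere: proc-H on res3; proc-G on res1, res4; proc-A on res1; proc-C on res1.
A valid finishing order for the others: proc-F, proc-B. Check, step by step:
  pool = (1, 0, 1)
  proc-F needs (0, 0, 1) <= (1, 0, 1) -> finishes; pool += (0, 0, 1) = (1, 0, 2)
  proc-B needs (1, 0, 2) <= (1, 0, 2) -> finishes; pool += (0, 1, 0) = (1, 1, 2)
None of the blocked processes ever fits:
  proc-H still needs (1, 0, 3) but only (1, 1, 2) is free — short on res3
  proc-G still needs (2, 2, 2) but only (1, 1, 2) is free — short on res1 and res4
  proc-A still needs (2, 0, 0) but only (1, 1, 2) is free — short on res1
  proc-C still needs (3, 0, 1) but only (1, 1, 2) is free — short on res1


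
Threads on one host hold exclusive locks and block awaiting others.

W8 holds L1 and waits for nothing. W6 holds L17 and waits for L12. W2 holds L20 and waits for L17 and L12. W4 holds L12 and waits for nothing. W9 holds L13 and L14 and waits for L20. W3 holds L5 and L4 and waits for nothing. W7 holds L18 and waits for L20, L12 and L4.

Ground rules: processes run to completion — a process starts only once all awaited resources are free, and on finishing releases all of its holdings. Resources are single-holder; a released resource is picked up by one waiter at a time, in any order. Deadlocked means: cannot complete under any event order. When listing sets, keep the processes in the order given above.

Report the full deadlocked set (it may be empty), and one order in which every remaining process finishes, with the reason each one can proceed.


The deadlocked set is empty.
Key observation: the waits form no ring: some process can always run, and its releases unblock the others one by one.
One completion order for the rest: W8, W3, W4, W6, W2, W9, W7.
Walking it through:
  W8: no waits; runs immediately, freeing L1
  W3: no waits; runs immediately, freeing L5 and L4
  W4: no waits; runs immediately, freeing L12
  W6: everything it awaited (L12) is free; runs, freeing L17
  W2: everything it awaited (L17 and L12) is free; runs, freeing L20
  W9: everything it awaited (L20) is free; runs, freeing L13 and L14
  W7: everything it awaited (L20, L12 and L4) is free; runs, freeing L18


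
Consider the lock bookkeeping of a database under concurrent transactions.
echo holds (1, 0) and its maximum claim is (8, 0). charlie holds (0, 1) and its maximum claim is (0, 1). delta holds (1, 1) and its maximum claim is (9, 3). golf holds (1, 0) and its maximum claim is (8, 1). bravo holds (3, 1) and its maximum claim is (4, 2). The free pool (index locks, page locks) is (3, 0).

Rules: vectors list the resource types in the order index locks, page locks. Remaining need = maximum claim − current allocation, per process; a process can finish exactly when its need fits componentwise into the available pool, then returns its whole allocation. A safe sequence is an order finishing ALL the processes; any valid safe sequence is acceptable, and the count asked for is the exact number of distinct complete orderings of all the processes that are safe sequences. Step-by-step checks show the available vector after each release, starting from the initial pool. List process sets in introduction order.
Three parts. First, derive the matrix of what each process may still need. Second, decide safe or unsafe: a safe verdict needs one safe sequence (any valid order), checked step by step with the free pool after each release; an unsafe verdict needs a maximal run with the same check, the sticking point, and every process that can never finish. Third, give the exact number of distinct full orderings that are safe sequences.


(1) Remaining need (order index locks, page locks):
  echo: (7, 0)
  charlie: (0, 0)
  delta: (8, 2)
  golf: (7, 1)
  bravo: (1, 1)
(2) UNSAFE.
Key observation: the pool after charlie, bravo is (6, 2); every surviving request exceeds it in index locks, so progress ends there.
The run charlie, bravo cannot be extended any further. Verifying each step:
  pool = (3, 0)
  charlie needs (0, 0) <= (3, 0) -> finishes; pool += (0, 1) = (3, 1)
  bravo needs (1, 1) <= (3, 1) -> finishes; pool += (3, 1) = (6, 2)
  blocked: echo wants (7, 0), pool (6, 2) — not enough index locks
  blocked: delta wants (8, 2), pool (6, 2) — not enough index locks
  blocked: golf wants (7, 1), pool (6, 2) — not enough index locks
Permanently blocked: echo, delta and golf.
(3) Exactly 0 of the possible complete orderings are safe sequences.


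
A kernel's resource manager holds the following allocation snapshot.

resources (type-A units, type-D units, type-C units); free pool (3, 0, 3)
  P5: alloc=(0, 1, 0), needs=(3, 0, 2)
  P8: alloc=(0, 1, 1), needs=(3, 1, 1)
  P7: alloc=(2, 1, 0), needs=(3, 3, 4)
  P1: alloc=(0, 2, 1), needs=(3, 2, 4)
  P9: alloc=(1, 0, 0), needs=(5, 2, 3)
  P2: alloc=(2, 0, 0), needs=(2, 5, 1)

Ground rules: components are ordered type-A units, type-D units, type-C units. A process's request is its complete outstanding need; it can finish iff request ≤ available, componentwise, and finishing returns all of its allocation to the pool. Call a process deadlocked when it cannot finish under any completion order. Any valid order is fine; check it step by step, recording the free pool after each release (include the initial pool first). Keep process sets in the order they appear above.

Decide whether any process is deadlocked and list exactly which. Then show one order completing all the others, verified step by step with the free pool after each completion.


No process is deadlocked.
Key observation: beginning at P5, releases accumulate fast enough that every process eventually fits.
The rest can finish in the order P5, P8, P1, P7, P2, P9. Step-by-step check:
  pool = (3, 0, 3)
  P5: need (3, 0, 2) fits (3, 0, 3); releases (0, 1, 0), pool now (3, 1, 3)
  P8: need (3, 1, 1) fits (3, 1, 3); releases (0, 1, 1), pool now (3, 2, 4)
  P1: need (3, 2, 4) fits (3, 2, 4); releases (0, 2, 1), pool now (3, 4, 5)
  P7: need (3, 3, 4) fits (3, 4, 5); releases (2, 1, 0), pool now (5, 5, 5)
  P2: need (2, 5, 1) fits (5, 5, 5); releases (2, 0, 0), pool now (7, 5, 5)
  P9: need (5, 2, 3) fits (7, 5, 5); releases (1, 0, 0), pool now (8, 5, 5)


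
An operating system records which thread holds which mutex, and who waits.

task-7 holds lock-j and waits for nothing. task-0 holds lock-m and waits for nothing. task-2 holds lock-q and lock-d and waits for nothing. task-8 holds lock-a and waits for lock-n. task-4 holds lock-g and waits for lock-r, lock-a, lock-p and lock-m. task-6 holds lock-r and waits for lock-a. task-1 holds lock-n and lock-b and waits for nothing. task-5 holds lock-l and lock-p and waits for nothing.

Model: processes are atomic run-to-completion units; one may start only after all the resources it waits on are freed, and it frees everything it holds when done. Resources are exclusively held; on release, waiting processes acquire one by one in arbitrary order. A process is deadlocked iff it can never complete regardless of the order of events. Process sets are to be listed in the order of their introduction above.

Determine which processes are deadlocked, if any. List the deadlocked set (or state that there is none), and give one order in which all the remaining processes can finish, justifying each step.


The deadlocked set is empty.
Key observation: there is no circular wait here — follow any chain and it reaches a process that is free to run now.
One completion order for the rest: task-1, task-8, task-6, task-0, task-7, task-2, task-5, task-4.
Walking it through:
  run task-1 (it waits on nothing); releases lock-n and lock-b
  task-8: everything it awaited (lock-n) is free; runs, freeing lock-a
  task-6: everything it awaited (lock-a) is free; runs, freeing lock-r
  run task-0 (it waits on nothing); releases lock-m
  run task-7 (it waits on nothing); releases lock-j
  run task-2 (it waits on nothing); releases lock-q and lock-d
  run task-5 (it waits on nothing); releases lock-l and lock-p
  task-4: everything it awaited (lock-r, lock-a, lock-p and lock-m) is free; runs, freeing lock-g


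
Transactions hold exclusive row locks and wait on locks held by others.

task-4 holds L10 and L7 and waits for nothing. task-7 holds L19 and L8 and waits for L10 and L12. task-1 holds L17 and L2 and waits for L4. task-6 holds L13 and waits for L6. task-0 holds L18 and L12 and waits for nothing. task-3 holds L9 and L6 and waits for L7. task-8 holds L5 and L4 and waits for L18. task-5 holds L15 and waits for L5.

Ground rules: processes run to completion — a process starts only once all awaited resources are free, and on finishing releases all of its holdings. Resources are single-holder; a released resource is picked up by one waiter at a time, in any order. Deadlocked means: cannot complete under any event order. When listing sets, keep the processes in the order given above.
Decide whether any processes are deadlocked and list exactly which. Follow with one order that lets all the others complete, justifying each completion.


Nothing here is deadlocked.
Key observation: there is no circular wait here — follow any chain and it reaches a process that is free to run now.
One completion order for the rest: task-0, task-4, task-3, task-8, task-7, task-5, task-1, task-6.
Check, step by step:
  task-0 waits on nothing -> runs at once and releases L18 and L12
  task-4 waits on nothing -> runs at once and releases L10 and L7
  task-3: everything it awaited (L7) is free; runs, freeing L9 and L6
  task-8: everything it awaited (L18) is free; runs, freeing L5 and L4
  task-7: everything it awaited (L10 and L12) is free; runs, freeing L19 and L8
  task-5: everything it awaited (L5) is free; runs, freeing L15
  task-1: everything it awaited (L4) is free; runs, freeing L17 and L2
  task-6: everything it awaited (L6) is free; runs, freeing L13


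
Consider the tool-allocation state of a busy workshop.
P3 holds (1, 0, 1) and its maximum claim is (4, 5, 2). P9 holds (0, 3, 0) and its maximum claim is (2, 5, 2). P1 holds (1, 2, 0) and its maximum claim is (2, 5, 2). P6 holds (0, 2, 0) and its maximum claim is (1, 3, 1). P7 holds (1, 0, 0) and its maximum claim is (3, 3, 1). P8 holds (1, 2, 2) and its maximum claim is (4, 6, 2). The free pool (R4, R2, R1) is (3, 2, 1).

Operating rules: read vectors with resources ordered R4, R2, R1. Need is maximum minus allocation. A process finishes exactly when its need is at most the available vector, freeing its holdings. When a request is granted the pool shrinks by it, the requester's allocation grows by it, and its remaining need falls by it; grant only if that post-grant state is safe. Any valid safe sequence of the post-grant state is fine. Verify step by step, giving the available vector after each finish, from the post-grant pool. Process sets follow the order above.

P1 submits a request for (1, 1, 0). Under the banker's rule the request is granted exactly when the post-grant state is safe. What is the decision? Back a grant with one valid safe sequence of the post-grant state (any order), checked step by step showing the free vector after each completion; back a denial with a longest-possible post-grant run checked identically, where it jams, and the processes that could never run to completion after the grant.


DENY. Granting would leave the state unsafe.
Key observation: after P6, P7 the pool peaks at (3, 3, 1), and each blocked process is short somewhere: P3 on R2; P9 on R1; P1 on R1; P8 on R2.
Pretend the grant happened; the run P6, P7 goes as far as possible. Step-by-step check:
  pool = (2, 1, 1)
  run P6 (needs (1, 1, 1), free (2, 1, 1)); after release of (0, 2, 0) the pool is (2, 3, 1)
  run P7 (needs (2, 3, 1), free (2, 3, 1)); after release of (1, 0, 0) the pool is (3, 3, 1)
  P3 still needs (3, 5, 1) but only (3, 3, 1) is free — short on R2
  P9 still needs (2, 2, 2) but only (3, 3, 1) is free — short on R1
  P1 still needs (0, 2, 2) but only (3, 3, 1) is free — short on R1
  P8 still needs (3, 4, 0) but only (3, 3, 1) is free — short on R2
Had the request been granted, P3, P9, P1 and P8 could never finish.


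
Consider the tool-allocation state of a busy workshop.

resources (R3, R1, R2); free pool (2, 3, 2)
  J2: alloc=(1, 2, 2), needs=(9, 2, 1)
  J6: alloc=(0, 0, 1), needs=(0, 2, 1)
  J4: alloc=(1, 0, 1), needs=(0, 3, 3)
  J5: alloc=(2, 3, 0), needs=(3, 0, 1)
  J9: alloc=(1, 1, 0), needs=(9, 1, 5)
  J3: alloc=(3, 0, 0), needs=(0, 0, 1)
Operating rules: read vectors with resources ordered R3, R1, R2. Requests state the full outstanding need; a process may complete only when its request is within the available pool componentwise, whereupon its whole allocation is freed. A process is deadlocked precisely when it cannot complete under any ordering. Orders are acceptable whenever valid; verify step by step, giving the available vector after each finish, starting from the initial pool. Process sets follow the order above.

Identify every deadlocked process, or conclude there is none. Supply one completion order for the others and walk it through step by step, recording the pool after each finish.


Deadlocked set: J2 and J9.
Key observation: once J6, J3, J4, J5 finish, the pool peaks at (8, 6, 4) — and every remaining process still needs more R3 than that.
The rest can finish in the order J6, J3, J4, J5. Step-by-step check:
  pool = (2, 3, 2)
  J6 needs (0, 2, 1) <= (2, 3, 2) -> finishes; pool += (0, 0, 1) = (2, 3, 3)
  J3 needs (0, 0, 1) <= (2, 3, 3) -> finishes; pool += (3, 0, 0) = (5, 3, 3)
  J4 needs (0, 3, 3) <= (5, 3, 3) -> finishes; pool += (1, 0, 1) = (6, 3, 4)
  J5 needs (3, 0, 1) <= (6, 3, 4) -> finishes; pool += (2, 3, 0) = (8, 6, 4)
The blocked processes can never fit:
  blocked: J2 wants (9, 2, 1), pool (8, 6, 4) — not enough R3
  blocked: J9 wants (9, 1, 5), pool (8, 6, 4) — not enough R3 and R2


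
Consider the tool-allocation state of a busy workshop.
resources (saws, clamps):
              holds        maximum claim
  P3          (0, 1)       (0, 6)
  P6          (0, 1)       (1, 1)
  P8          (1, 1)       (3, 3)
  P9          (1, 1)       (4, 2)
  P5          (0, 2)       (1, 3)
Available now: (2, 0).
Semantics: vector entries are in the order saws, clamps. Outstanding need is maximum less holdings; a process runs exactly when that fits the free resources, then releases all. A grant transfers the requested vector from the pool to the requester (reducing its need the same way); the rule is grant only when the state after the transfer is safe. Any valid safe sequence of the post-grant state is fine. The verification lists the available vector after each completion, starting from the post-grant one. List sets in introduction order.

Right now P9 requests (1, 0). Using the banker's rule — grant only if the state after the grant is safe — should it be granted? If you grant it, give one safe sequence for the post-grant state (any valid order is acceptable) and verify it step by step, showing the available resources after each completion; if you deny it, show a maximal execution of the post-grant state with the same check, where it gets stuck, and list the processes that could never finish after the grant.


DENY. Granting would leave the state unsafe.
Key observation: after P6, P5 the pool peaks at (1, 3), and each blocked process is short somewhere: P3 on clamps; P8 on saws; P9 on saws.
After a pretend grant, a maximal execution: P6, P5 — then nothing else fits. Step-by-step check:
  pool = (1, 0)
  P6 needs (1, 0) <= (1, 0) -> finishes; pool += (0, 1) = (1, 1)
  P5 needs (1, 1) <= (1, 1) -> finishes; pool += (0, 2) = (1, 3)
  P3 cannot run: need (0, 5) vs free (1, 3) (insufficient clamps)
  P8 cannot run: need (2, 2) vs free (1, 3) (insufficient saws)
  P9 cannot run: need (2, 1) vs free (1, 3) (insufficient saws)
Had the request been granted, P3, P8 and P9 could never finish.


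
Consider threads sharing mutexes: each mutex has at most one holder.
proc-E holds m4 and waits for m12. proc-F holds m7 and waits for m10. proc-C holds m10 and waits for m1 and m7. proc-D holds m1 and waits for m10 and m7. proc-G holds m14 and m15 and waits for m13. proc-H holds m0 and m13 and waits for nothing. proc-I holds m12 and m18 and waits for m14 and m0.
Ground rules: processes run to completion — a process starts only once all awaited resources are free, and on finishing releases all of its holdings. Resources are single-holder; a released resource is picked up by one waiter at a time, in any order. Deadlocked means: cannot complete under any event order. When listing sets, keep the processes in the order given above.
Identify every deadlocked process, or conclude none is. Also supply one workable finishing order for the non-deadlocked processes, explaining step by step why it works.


Deadlocked: proc-F, proc-C and proc-D.
Key observation: the loop proc-F -> proc-C -> proc-F blocks itself forever; proc-D is caught in further circular waits.
One completion order for the rest: proc-H, proc-G, proc-I, proc-E.
Check, step by step:
  proc-H waits on nothing -> runs at once and releases m0 and m13
  proc-G waits on m13 — all released -> runs and releases m14 and m15
  proc-I waits on m14 and m0 — all released -> runs and releases m12 and m18
  proc-E waits on m12 — all released -> runs and releases m4


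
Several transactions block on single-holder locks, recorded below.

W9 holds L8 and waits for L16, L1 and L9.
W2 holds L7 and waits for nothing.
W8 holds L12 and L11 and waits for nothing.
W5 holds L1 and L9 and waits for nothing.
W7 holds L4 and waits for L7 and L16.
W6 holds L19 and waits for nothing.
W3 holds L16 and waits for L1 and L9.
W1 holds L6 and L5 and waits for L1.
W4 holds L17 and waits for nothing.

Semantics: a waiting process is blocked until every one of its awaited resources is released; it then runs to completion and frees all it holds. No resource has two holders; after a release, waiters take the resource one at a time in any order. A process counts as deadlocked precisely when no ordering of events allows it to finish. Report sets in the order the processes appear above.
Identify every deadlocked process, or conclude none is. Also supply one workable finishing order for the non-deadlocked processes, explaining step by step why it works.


The deadlocked set is empty.
Key observation: the wait relation is loop-free; peeling off processes with no waits unwinds the whole state.
A valid finishing order for the others: W5, W3, W4, W6, W1, W8, W2, W9, W7.
Check, step by step:
  W5: no waits; runs immediately, freeing L1 and L9
  W3 waits on L1 and L9 — all released -> runs and releases L16
  W4: no waits; runs immediately, freeing L17
  W6: no waits; runs immediately, freeing L19
  W1 waits on L1 — all released -> runs and releases L6 and L5
  W8: no waits; runs immediately, freeing L12 and L11
  W2: no waits; runs immediately, freeing L7
  W9 waits on L16, L1 and L9 — all released -> runs and releases L8
  W7 waits on L7 and L16 — all released -> runs and releases L4


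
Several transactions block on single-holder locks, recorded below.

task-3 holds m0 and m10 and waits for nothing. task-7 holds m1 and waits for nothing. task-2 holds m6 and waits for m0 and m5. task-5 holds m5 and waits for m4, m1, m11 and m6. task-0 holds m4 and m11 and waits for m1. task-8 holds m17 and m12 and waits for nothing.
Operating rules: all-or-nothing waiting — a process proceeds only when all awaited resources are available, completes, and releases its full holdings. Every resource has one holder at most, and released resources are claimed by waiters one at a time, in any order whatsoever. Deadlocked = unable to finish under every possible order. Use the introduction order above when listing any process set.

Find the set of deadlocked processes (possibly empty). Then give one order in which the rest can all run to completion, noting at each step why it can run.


The deadlocked set is task-2 and task-5.
Key observation: the knot is the closed ring of waits task-2 -> task-5 -> task-2; no other process is dragged down with it.
A valid finishing order for the others: task-7, task-0, task-8, task-3.
Walking it through:
  run task-7 (it waits on nothing); releases m1
  task-0: everything it awaited (m1) is free; runs, freeing m4 and m11
  run task-8 (it waits on nothing); releases m17 and m12
  run task-3 (it waits on nothing); releases m0 and m10


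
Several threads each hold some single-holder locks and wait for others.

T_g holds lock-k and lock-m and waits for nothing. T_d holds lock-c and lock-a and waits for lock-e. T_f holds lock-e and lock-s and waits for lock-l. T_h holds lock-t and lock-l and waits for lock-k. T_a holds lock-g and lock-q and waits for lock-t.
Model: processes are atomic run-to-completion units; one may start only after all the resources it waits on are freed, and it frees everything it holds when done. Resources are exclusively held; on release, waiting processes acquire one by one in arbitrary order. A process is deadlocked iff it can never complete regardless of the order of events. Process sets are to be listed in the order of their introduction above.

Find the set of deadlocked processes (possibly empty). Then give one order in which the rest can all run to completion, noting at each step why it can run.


Nothing here is deadlocked.
Key observation: the waits form no ring: some process can always run, and its releases unblock the others one by one.
A valid finishing order for the others: T_g, T_h, T_f, T_d, T_a.
Check, step by step:
  T_g waits on nothing -> runs at once and releases lock-k and lock-m
  run T_h (all its waits — lock-k — are resolved); releases lock-t and lock-l
  run T_f (all its waits — lock-l — are resolved); releases lock-e and lock-s
  run T_d (all its waits — lock-e — are resolved); releases lock-c and lock-a
  run T_a (all its waits — lock-t — are resolved); releases lock-g and lock-q


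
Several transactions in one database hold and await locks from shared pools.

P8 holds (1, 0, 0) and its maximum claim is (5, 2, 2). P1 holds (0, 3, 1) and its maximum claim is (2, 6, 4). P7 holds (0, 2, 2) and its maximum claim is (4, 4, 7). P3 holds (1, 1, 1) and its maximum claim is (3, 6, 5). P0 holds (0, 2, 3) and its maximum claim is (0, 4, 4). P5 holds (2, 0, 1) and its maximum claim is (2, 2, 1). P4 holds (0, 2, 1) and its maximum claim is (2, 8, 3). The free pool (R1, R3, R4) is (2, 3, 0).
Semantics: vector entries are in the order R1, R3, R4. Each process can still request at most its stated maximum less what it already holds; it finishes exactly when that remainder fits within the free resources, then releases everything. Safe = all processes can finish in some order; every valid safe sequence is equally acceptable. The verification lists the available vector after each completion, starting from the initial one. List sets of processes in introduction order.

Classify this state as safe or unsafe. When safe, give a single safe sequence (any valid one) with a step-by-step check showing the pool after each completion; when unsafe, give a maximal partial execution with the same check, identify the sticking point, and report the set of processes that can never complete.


SAFE, for example via the order P5, P0, P3, P4, P8, P1, P7.
Key observation: at P0 the run first touches a limit — (0, 2, 1) against (4, 3, 1), exact on a resource it actually requests.
Verifying each step:
  pool = (2, 3, 0)
  P5: need (0, 2, 0) fits (2, 3, 0); releases (2, 0, 1), pool now (4, 3, 1)
  P0: need (0, 2, 1) fits (4, 3, 1); releases (0, 2, 3), pool now (4, 5, 4)
  P3: need (2, 5, 4) fits (4, 5, 4); releases (1, 1, 1), pool now (5, 6, 5)
  P4: need (2, 6, 2) fits (5, 6, 5); releases (0, 2, 1), pool now (5, 8, 6)
  P8: need (4, 2, 2) fits (5, 8, 6); releases (1, 0, 0), pool now (6, 8, 6)
  P1: need (2, 3, 3) fits (6, 8, 6); releases (0, 3, 1), pool now (6, 11, 7)
  P7: need (4, 2, 5) fits (6, 11, 7); releases (0, 2, 2), pool now (6, 13, 9)


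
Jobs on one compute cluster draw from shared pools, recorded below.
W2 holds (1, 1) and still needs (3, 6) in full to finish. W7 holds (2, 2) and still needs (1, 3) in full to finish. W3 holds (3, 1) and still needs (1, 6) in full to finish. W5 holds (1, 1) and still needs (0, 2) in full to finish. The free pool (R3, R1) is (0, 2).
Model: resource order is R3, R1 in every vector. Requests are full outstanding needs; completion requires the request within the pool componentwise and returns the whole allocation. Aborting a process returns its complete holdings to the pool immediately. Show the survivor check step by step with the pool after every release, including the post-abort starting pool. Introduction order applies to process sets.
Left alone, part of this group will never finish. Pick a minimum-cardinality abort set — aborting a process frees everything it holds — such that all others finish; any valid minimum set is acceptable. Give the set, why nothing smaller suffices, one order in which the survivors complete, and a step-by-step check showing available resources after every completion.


Minimum abort set: W3.
Key observation: the deadlocked W2 becomes finishable only because W3 released (3, 1); it completes at step 3 below.
Why nothing smaller works: aborting no one leaves the state deadlocked as given.
Survivors finish in the order: W5, W7, W2. Walking it through (pool after the aborts first):
  pool = (3, 3)
  W5: need (0, 2) fits (3, 3); releases (1, 1), pool now (4, 4)
  W7: need (1, 3) fits (4, 4); releases (2, 2), pool now (6, 6)
  W2: need (3, 6) fits (6, 6); releases (1, 1), pool now (7, 7)


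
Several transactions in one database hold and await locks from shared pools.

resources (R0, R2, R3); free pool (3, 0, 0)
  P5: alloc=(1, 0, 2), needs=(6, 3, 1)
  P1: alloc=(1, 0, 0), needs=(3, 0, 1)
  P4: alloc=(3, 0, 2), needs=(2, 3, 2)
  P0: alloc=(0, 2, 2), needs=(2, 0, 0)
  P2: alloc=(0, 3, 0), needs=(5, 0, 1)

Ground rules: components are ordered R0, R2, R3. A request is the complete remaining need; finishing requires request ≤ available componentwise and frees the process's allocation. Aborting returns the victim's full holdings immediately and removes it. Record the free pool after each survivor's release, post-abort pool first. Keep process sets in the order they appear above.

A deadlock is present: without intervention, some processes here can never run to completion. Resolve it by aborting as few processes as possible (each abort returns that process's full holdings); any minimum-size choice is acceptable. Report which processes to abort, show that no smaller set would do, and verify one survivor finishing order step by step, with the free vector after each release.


Minimum abort set: P4.
Key observation: P2 could never have finished before the abort; with (3, 0, 2) returned by P4, it fits at step 1.
No smaller set exists: with zero aborts the deadlock remains.
Survivors finish in the order: P2, P1, P0, P5. Check, step by step (pool after the aborts first):
  pool = (6, 0, 2)
  P2: need (5, 0, 1) fits (6, 0, 2); releases (0, 3, 0), pool now (6, 3, 2)
  P1: need (3, 0, 1) fits (6, 3, 2); releases (1, 0, 0), pool now (7, 3, 2)
  P0: need (2, 0, 0) fits (7, 3, 2); releases (0, 2, 2), pool now (7, 5, 4)
  P5: need (6, 3, 1) fits (7, 5, 4); releases (1, 0, 2), pool now (8, 5, 6)


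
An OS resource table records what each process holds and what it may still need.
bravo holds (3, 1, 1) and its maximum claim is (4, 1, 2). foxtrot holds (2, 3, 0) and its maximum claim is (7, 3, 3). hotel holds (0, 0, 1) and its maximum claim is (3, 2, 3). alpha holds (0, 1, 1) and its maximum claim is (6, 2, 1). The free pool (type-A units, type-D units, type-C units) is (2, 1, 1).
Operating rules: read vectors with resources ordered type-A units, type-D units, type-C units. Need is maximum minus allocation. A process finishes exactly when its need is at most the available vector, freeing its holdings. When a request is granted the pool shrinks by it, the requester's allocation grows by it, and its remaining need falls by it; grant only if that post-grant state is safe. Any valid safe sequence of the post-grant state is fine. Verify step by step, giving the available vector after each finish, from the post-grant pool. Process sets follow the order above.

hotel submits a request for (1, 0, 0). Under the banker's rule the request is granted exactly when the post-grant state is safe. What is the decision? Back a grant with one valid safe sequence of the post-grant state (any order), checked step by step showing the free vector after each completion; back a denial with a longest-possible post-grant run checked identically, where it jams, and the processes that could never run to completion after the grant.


GRANT — the state after the grant stays safe, e.g. via bravo, hotel, foxtrot, alpha.
Key observation: with (1, 1, 1) left after the transfer, bravo can run at once — the state stays safe.
Check on the post-grant state, step by step:
  pool = (1, 1, 1)
  bravo needs (1, 0, 1) <= (1, 1, 1) -> finishes; pool += (3, 1, 1) = (4, 2, 2)
  hotel needs (2, 2, 2) <= (4, 2, 2) -> finishes; pool += (1, 0, 1) = (5, 2, 3)
  foxtrot needs (5, 0, 3) <= (5, 2, 3) -> finishes; pool += (2, 3, 0) = (7, 5, 3)
  alpha needs (6, 1, 0) <= (7, 5, 3) -> finishes; pool += (0, 1, 1) = (7, 6, 4)
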